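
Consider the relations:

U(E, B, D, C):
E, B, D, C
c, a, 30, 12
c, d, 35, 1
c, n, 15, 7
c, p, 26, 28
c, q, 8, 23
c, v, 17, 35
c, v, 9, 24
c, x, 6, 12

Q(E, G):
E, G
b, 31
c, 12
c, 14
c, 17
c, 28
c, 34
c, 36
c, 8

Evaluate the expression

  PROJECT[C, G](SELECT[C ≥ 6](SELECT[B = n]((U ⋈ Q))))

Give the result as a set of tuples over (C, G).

Joining U and Q on E yields {(c, a, 30, 12, 12), (c, a, 30, 12, 14), (c, a, 30, 12, 17), (c, a, 30, 12, 28), (c, a, 30, 12, 34), (c, a, 30, 12, 36), (c, a, 30, 12, 8), (c, d, 35, 1, 12), (c, d, 35, 1, 14), (c, d, 35, 1, 17), (c, d, 35, 1, 28), (c, d, 35, 1, 34), (c, d, 35, 1, 36), (c, d, 35, 1, 8), (c, n, 15, 7, 12), (c, n, 15, 7, 14), (c, n, 15, 7, 17), (c, n, 15, 7, 28), (c, n, 15, 7, 34), (c, n, 15, 7, 36), (c, n, 15, 7, 8), (c, p, 26, 28, 12), (c, p, 26, 28, 14), (c, p, 26, 28, 17), (c, p, 26, 28, 28), (c, p, 26, 28, 34), (c, p, 26, 28, 36), (c, p, 26, 28, 8), (c, q, 8, 23, 12), (c, q, 8, 23, 14), (c, q, 8, 23, 17), (c, q, 8, 23, 28), (c, q, 8, 23, 34), (c, q, 8, 23, 36), (c, q, 8, 23, 8), (c, v, 17, 35, 12), (c, v, 17, 35, 14), (c, v, 17, 35, 17), (c, v, 17, 35, 28), (c, v, 17, 35, 34), (c, v, 17, 35, 36), (c, v, 17, 35, 8), (c, v, 9, 24, 12), (c, v, 9, 24, 14), (c, v, 9, 24, 17), (c, v, 9, 24, 28), (c, v, 9, 24, 34), (c, v, 9, 24, 36), (c, v, 9, 24, 8), (c, x, 6, 12, 12), (c, x, 6, 12, 14), (c, x, 6, 12, 17), (c, x, 6, 12, 28), (c, x, 6, 12, 34), (c, x, 6, 12, 36), (c, x, 6, 12, 8)}.
Selection B = n: {(c, n, 15, 7, 12), (c, n, 15, 7, 14), (c, n, 15, 7, 17), (c, n, 15, 7, 28), (c, n, 15, 7, 34), (c, n, 15, 7, 36), (c, n, 15, 7, 8)}
Selection C ≥ 6: {(c, n, 15, 7, 12), (c, n, 15, 7, 14), (c, n, 15, 7, 17), (c, n, 15, 7, 28), (c, n, 15, 7, 34), (c, n, 15, 7, 36), (c, n, 15, 7, 8)}
Projecting to C, G: {(7, 12), (7, 14), (7, 17), (7, 28), (7, 34), (7, 36), (7, 8)}

{(7, 12), (7, 14), (7, 17), (7, 28), (7, 34), (7, 36), (7, 8)}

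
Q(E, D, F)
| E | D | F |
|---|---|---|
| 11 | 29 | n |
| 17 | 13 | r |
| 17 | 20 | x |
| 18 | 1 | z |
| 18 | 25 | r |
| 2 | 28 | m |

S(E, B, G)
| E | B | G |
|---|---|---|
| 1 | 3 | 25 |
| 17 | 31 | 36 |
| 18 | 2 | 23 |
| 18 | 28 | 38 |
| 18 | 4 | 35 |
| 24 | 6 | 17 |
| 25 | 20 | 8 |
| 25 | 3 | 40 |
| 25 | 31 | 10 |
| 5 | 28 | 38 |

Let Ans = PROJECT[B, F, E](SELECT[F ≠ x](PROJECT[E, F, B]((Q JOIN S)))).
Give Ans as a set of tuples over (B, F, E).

{(2, r, 18), (2, z, 18), (28, r, 18), (28, z, 18), (31, r, 17), (4, r, 18), (4, z, 18)}

Joining Q and S on E yields {(17, 13, r, 31, 36), (17, 20, x, 31, 36), (18, 1, z, 2, 23), (18, 1, z, 28, 38), (18, 1, z, 4, 35), (18, 25, r, 2, 23), (18, 25, r, 28, 38), (18, 25, r, 4, 35)}.
Projecting to E, F, B: {(17, r, 31), (17, x, 31), (18, r, 2), (18, r, 28), (18, r, 4), (18, z, 2), (18, z, 28), (18, z, 4)}
Selection F ≠ x: {(17, r, 31), (18, r, 2), (18, r, 28), (18, r, 4), (18, z, 2), (18, z, 28), (18, z, 4)}
Projecting to B, F, E: {(2, r, 18), (2, z, 18), (28, r, 18), (28, z, 18), (31, r, 17), (4, r, 18), (4, z, 18)}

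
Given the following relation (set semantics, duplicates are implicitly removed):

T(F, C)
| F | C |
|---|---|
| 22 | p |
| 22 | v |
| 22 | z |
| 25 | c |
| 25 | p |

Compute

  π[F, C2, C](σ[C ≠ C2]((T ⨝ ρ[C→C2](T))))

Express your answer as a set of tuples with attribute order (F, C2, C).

ρ[C→C2]: schema becomes (F, C2); tuples unchanged.
Natural join on F: {(22, p, p), (22, p, v), (22, p, z), (22, v, p), (22, v, v), (22, v, z), (22, z, p), (22, z, v), (22, z, z), (25, c, c), (25, c, p), (25, p, c), (25, p, p)}
Selection C ≠ C2: {(22, p, v), (22, p, z), (22, v, p), (22, v, z), (22, z, p), (22, z, v), (25, c, p), (25, p, c)}
π_{F, C2, C} gives {(22, p, v), (22, p, z), (22, v, p), (22, v, z), (22, z, p), (22, z, v), (25, c, p), (25, p, c)}.

{(22, p, v), (22, p, z), (22, v, p), (22, v, z), (22, z, p), (22, z, v), (25, c, p), (25, p, c)}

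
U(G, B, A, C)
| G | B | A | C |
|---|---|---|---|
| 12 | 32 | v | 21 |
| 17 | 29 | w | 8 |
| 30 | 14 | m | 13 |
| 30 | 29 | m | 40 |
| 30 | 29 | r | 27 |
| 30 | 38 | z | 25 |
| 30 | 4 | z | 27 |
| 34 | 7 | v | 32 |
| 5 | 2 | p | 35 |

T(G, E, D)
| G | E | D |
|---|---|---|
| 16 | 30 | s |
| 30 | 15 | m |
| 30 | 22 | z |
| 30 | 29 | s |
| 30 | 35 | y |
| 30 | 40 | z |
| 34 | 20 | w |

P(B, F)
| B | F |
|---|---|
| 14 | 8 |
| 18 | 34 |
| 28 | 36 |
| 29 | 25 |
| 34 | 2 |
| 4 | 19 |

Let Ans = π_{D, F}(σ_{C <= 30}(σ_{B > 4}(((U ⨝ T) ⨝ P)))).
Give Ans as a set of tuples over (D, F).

U ⋈ T (natural join on G): {(30, 14, m, 13, 15, m), (30, 14, m, 13, 22, z), (30, 14, m, 13, 29, s), (30, 14, m, 13, 35, y), (30, 14, m, 13, 40, z), (30, 29, m, 40, 15, m), (30, 29, m, 40, 22, z), (30, 29, m, 40, 29, s), (30, 29, m, 40, 35, y), (30, 29, m, 40, 40, z), (30, 29, r, 27, 15, m), (30, 29, r, 27, 22, z), (30, 29, r, 27, 29, s), (30, 29, r, 27, 35, y), (30, 29, r, 27, 40, z), (30, 38, z, 25, 15, m), (30, 38, z, 25, 22, z), (30, 38, z, 25, 29, s), (30, 38, z, 25, 35, y), (30, 38, z, 25, 40, z), (30, 4, z, 27, 15, m), (30, 4, z, 27, 22, z), (30, 4, z, 27, 29, s), (30, 4, z, 27, 35, y), (30, 4, z, 27, 40, z), (34, 7, v, 32, 20, w)}
(U ⨝ T) ⋈ P (natural join on B): {(30, 14, m, 13, 15, m, 8), (30, 14, m, 13, 22, z, 8), (30, 14, m, 13, 29, s, 8), (30, 14, m, 13, 35, y, 8), (30, 14, m, 13, 40, z, 8), (30, 29, m, 40, 15, m, 25), (30, 29, m, 40, 22, z, 25), (30, 29, m, 40, 29, s, 25), (30, 29, m, 40, 35, y, 25), (30, 29, m, 40, 40, z, 25), (30, 29, r, 27, 15, m, 25), (30, 29, r, 27, 22, z, 25), (30, 29, r, 27, 29, s, 25), (30, 29, r, 27, 35, y, 25), (30, 29, r, 27, 40, z, 25), (30, 4, z, 27, 15, m, 19), (30, 4, z, 27, 22, z, 19), (30, 4, z, 27, 29, s, 19), (30, 4, z, 27, 35, y, 19), (30, 4, z, 27, 40, z, 19)}
Selection B > 4: {(30, 14, m, 13, 15, m, 8), (30, 14, m, 13, 22, z, 8), (30, 14, m, 13, 29, s, 8), (30, 14, m, 13, 35, y, 8), (30, 14, m, 13, 40, z, 8), (30, 29, m, 40, 15, m, 25), (30, 29, m, 40, 22, z, 25), (30, 29, m, 40, 29, s, 25), (30, 29, m, 40, 35, y, 25), (30, 29, m, 40, 40, z, 25), (30, 29, r, 27, 15, m, 25), (30, 29, r, 27, 22, z, 25), (30, 29, r, 27, 29, s, 25), (30, 29, r, 27, 35, y, 25), (30, 29, r, 27, 40, z, 25)}
Selection C <= 30: {(30, 14, m, 13, 15, m, 8), (30, 14, m, 13, 22, z, 8), (30, 14, m, 13, 29, s, 8), (30, 14, m, 13, 35, y, 8), (30, 14, m, 13, 40, z, 8), (30, 29, r, 27, 15, m, 25), (30, 29, r, 27, 22, z, 25), (30, 29, r, 27, 29, s, 25), (30, 29, r, 27, 35, y, 25), (30, 29, r, 27, 40, z, 25)}
π_{D, F} gives {(m, 25), (m, 8), (s, 25), (s, 8), (y, 25), (y, 8), (z, 25), (z, 8)} (2 duplicate(s) eliminated).

{(m, 25), (m, 8), (s, 25), (s, 8), (y, 25), (y, 8), (z, 25), (z, 8)}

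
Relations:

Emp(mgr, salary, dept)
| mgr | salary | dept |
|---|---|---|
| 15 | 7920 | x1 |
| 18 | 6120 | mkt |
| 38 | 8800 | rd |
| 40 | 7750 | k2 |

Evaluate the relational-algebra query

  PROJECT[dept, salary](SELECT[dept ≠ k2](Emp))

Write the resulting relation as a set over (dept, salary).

σ[dept ≠ k2]: keep tuples satisfying dept ≠ k2 → {(15, 7920, x1), (18, 6120, mkt), (38, 8800, rd)}
Projecting to dept, salary: {(mkt, 6120), (rd, 8800), (x1, 7920)}

{(mkt, 6120), (rd, 8800), (x1, 7920)}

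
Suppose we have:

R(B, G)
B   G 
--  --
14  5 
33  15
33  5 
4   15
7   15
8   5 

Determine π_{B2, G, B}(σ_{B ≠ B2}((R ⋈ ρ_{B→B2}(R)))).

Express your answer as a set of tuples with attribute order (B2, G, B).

ρ[B→B2]: schema becomes (B2, G); tuples unchanged.
Natural join on G: {(14, 5, 14), (14, 5, 33), (14, 5, 8), (33, 15, 33), (33, 15, 4), (33, 15, 7), (33, 5, 14), (33, 5, 33), (33, 5, 8), (4, 15, 33), (4, 15, 4), (4, 15, 7), (7, 15, 33), (7, 15, 4), (7, 15, 7), (8, 5, 14), (8, 5, 33), (8, 5, 8)}
σ[B ≠ B2]: keep tuples satisfying B ≠ B2 → {(14, 5, 33), (14, 5, 8), (33, 15, 4), (33, 15, 7), (33, 5, 14), (33, 5, 8), (4, 15, 33), (4, 15, 7), (7, 15, 33), (7, 15, 4), (8, 5, 14), (8, 5, 33)}
π_{B2, G, B} gives {(14, 5, 33), (14, 5, 8), (33, 15, 4), (33, 15, 7), (33, 5, 14), (33, 5, 8), (4, 15, 33), (4, 15, 7), (7, 15, 33), (7, 15, 4), (8, 5, 14), (8, 5, 33)}.

{(14, 5, 33), (14, 5, 8), (33, 15, 4), (33, 15, 7), (33, 5, 14), (33, 5, 8), (4, 15, 33), (4, 15, 7), (7, 15, 33), (7, 15, 4), (8, 5, 14), (8, 5, 33)}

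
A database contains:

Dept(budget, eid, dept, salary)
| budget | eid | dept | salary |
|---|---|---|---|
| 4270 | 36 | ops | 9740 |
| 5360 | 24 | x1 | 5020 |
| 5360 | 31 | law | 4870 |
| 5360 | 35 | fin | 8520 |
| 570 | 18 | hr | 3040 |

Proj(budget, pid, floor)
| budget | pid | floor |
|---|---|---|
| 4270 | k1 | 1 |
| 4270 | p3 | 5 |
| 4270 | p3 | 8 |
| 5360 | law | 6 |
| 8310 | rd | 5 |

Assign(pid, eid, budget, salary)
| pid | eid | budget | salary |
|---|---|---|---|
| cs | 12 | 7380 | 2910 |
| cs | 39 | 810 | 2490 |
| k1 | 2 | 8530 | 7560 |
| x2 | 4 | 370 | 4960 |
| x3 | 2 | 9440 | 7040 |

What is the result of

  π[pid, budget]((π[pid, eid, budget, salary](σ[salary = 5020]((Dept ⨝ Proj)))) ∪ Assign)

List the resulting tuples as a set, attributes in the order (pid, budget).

Natural join on budget: {(4270, 36, ops, 9740, k1, 1), (4270, 36, ops, 9740, p3, 5), (4270, 36, ops, 9740, p3, 8), (5360, 24, x1, 5020, law, 6), (5360, 31, law, 4870, law, 6), (5360, 35, fin, 8520, law, 6)}
Selection salary = 5020: {(5360, 24, x1, 5020, law, 6)}
π_{pid, eid, budget, salary} gives {(law, 24, 5360, 5020)}.
Taking the union: {(cs, 12, 7380, 2910), (cs, 39, 810, 2490), (k1, 2, 8530, 7560), (law, 24, 5360, 5020), (x2, 4, 370, 4960), (x3, 2, 9440, 7040)}
π_{pid, budget} gives {(cs, 7380), (cs, 810), (k1, 8530), (law, 5360), (x2, 370), (x3, 9440)}.

{(cs, 7380), (cs, 810), (k1, 8530), (law, 5360), (x2, 370), (x3, 9440)}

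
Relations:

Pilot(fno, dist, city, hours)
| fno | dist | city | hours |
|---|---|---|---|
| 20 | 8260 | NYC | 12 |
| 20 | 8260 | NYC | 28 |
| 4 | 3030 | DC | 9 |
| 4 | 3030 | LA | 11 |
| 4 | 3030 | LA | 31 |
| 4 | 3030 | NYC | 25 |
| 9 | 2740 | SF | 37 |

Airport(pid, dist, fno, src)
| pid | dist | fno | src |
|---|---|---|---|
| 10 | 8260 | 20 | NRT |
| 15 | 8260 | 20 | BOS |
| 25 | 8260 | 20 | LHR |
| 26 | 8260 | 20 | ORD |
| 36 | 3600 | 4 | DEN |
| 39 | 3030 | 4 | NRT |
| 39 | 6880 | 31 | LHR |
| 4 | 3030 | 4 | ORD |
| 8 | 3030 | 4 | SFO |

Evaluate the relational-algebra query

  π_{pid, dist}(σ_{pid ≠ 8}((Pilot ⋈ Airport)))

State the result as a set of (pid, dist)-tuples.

Natural join on fno, dist: {(20, 8260, NYC, 12, 10, NRT), (20, 8260, NYC, 12, 15, BOS), (20, 8260, NYC, 12, 25, LHR), (20, 8260, NYC, 12, 26, ORD), (20, 8260, NYC, 28, 10, NRT), (20, 8260, NYC, 28, 15, BOS), (20, 8260, NYC, 28, 25, LHR), (20, 8260, NYC, 28, 26, ORD), (4, 3030, DC, 9, 39, NRT), (4, 3030, DC, 9, 4, ORD), (4, 3030, DC, 9, 8, SFO), (4, 3030, LA, 11, 39, NRT), (4, 3030, LA, 11, 4, ORD), (4, 3030, LA, 11, 8, SFO), (4, 3030, LA, 31, 39, NRT), (4, 3030, LA, 31, 4, ORD), (4, 3030, LA, 31, 8, SFO), (4, 3030, NYC, 25, 39, NRT), (4, 3030, NYC, 25, 4, ORD), (4, 3030, NYC, 25, 8, SFO)}
σ[pid ≠ 8]: keep tuples satisfying pid ≠ 8 → {(20, 8260, NYC, 12, 10, NRT), (20, 8260, NYC, 12, 15, BOS), (20, 8260, NYC, 12, 25, LHR), (20, 8260, NYC, 12, 26, ORD), (20, 8260, NYC, 28, 10, NRT), (20, 8260, NYC, 28, 15, BOS), (20, 8260, NYC, 28, 25, LHR), (20, 8260, NYC, 28, 26, ORD), (4, 3030, DC, 9, 39, NRT), (4, 3030, DC, 9, 4, ORD), (4, 3030, LA, 11, 39, NRT), (4, 3030, LA, 11, 4, ORD), (4, 3030, LA, 31, 39, NRT), (4, 3030, LA, 31, 4, ORD), (4, 3030, NYC, 25, 39, NRT), (4, 3030, NYC, 25, 4, ORD)}
π_{pid, dist} gives {(10, 8260), (15, 8260), (25, 8260), (26, 8260), (39, 3030), (4, 3030)} (10 duplicate(s) eliminated).

{(10, 8260), (15, 8260), (25, 8260), (26, 8260), (39, 3030), (4, 3030)}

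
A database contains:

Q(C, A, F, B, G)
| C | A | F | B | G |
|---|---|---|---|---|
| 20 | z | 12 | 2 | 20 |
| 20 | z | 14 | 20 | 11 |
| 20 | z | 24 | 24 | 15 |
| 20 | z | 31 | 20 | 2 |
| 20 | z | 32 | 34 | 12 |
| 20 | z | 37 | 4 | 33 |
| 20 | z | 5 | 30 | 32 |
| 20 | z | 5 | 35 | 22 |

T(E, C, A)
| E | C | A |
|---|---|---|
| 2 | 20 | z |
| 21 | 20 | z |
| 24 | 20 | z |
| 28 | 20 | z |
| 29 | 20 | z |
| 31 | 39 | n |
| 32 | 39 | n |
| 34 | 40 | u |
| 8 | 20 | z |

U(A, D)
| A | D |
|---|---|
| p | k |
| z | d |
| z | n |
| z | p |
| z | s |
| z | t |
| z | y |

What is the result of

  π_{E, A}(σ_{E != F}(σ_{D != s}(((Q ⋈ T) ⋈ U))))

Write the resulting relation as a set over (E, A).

{(2, z), (21, z), (24, z), (28, z), (29, z), (8, z)}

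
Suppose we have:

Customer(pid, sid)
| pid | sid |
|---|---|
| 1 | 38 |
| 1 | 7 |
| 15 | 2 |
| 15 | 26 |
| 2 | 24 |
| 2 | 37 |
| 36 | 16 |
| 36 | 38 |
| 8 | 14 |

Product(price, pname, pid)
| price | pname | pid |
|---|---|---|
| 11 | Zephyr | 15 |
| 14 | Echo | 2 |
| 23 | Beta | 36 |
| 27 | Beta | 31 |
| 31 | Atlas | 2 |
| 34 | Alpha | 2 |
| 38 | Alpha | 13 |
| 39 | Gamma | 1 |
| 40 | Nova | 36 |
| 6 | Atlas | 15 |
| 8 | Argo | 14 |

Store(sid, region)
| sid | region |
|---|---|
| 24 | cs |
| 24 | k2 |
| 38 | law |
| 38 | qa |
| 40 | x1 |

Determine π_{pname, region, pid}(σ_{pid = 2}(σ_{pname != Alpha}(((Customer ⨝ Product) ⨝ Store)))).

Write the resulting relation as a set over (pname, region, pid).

Customer ⋈ Product (natural join on pid): {(1, 38, 39, Gamma), (1, 7, 39, Gamma), (15, 2, 11, Zephyr), (15, 2, 6, Atlas), (15, 26, 11, Zephyr), (15, 26, 6, Atlas), (2, 24, 14, Echo), (2, 24, 31, Atlas), (2, 24, 34, Alpha), (2, 37, 14, Echo), (2, 37, 31, Atlas), (2, 37, 34, Alpha), (36, 16, 23, Beta), (36, 16, 40, Nova), (36, 38, 23, Beta), (36, 38, 40, Nova)}
(Customer ⨝ Product) ⋈ Store (natural join on sid): {(1, 38, 39, Gamma, law), (1, 38, 39, Gamma, qa), (2, 24, 14, Echo, cs), (2, 24, 14, Echo, k2), (2, 24, 31, Atlas, cs), (2, 24, 31, Atlas, k2), (2, 24, 34, Alpha, cs), (2, 24, 34, Alpha, k2), (36, 38, 23, Beta, law), (36, 38, 23, Beta, qa), (36, 38, 40, Nova, law), (36, 38, 40, Nova, qa)}
Filtering on pname != Alpha leaves {(1, 38, 39, Gamma, law), (1, 38, 39, Gamma, qa), (2, 24, 14, Echo, cs), (2, 24, 14, Echo, k2), (2, 24, 31, Atlas, cs), (2, 24, 31, Atlas, k2), (36, 38, 23, Beta, law), (36, 38, 23, Beta, qa), (36, 38, 40, Nova, law), (36, 38, 40, Nova, qa)}.
Filtering on pid = 2 leaves {(2, 24, 14, Echo, cs), (2, 24, 14, Echo, k2), (2, 24, 31, Atlas, cs), (2, 24, 31, Atlas, k2)}.
π[pname, region, pid]: project onto (pname, region, pid) → {(Atlas, cs, 2), (Atlas, k2, 2), (Echo, cs, 2), (Echo, k2, 2)}

{(Atlas, cs, 2), (Atlas, k2, 2), (Echo, cs, 2), (Echo, k2, 2)}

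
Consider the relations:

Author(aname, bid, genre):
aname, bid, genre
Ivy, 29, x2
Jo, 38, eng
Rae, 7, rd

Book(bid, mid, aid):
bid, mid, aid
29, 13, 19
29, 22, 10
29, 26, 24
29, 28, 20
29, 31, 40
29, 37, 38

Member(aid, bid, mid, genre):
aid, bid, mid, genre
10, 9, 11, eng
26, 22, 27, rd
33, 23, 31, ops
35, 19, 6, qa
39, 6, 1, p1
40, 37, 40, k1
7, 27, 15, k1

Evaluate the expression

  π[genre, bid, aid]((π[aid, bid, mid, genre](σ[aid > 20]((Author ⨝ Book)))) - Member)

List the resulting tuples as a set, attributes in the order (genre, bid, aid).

{(x2, 29, 24), (x2, 29, 38), (x2, 29, 40)}

Natural join on bid: {(Ivy, 29, x2, 13, 19), (Ivy, 29, x2, 22, 10), (Ivy, 29, x2, 26, 24), (Ivy, 29, x2, 28, 20), (Ivy, 29, x2, 31, 40), (Ivy, 29, x2, 37, 38)}
Selection aid > 20: {(Ivy, 29, x2, 26, 24), (Ivy, 29, x2, 31, 40), (Ivy, 29, x2, 37, 38)}
π[aid, bid, mid, genre]: project onto (aid, bid, mid, genre) → {(24, 29, 26, x2), (38, 29, 37, x2), (40, 29, 31, x2)}
Difference: {(24, 29, 26, x2), (38, 29, 37, x2), (40, 29, 31, x2)} with {(10, 9, 11, eng), (26, 22, 27, rd), (33, 23, 31, ops), (35, 19, 6, qa), (39, 6, 1, p1), (40, 37, 40, k1), (7, 27, 15, k1)} → {(24, 29, 26, x2), (38, 29, 37, x2), (40, 29, 31, x2)}
π[genre, bid, aid]: project onto (genre, bid, aid) → {(x2, 29, 24), (x2, 29, 38), (x2, 29, 40)}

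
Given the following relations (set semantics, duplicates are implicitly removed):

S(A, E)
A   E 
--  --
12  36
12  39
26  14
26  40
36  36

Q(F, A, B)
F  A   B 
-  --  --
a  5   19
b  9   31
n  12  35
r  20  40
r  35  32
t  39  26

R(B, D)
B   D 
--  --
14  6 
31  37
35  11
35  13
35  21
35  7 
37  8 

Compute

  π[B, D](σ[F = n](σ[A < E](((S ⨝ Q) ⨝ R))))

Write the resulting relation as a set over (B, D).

Natural join on A: {(12, 36, n, 35), (12, 39, n, 35)}
Natural join on B: {(12, 36, n, 35, 11), (12, 36, n, 35, 13), (12, 36, n, 35, 21), (12, 36, n, 35, 7), (12, 39, n, 35, 11), (12, 39, n, 35, 13), (12, 39, n, 35, 21), (12, 39, n, 35, 7)}
σ[A < E]: keep tuples satisfying A < E → {(12, 36, n, 35, 11), (12, 36, n, 35, 13), (12, 36, n, 35, 21), (12, 36, n, 35, 7), (12, 39, n, 35, 11), (12, 39, n, 35, 13), (12, 39, n, 35, 21), (12, 39, n, 35, 7)}
σ[F = n]: keep tuples satisfying F = n → {(12, 36, n, 35, 11), (12, 36, n, 35, 13), (12, 36, n, 35, 21), (12, 36, n, 35, 7), (12, 39, n, 35, 11), (12, 39, n, 35, 13), (12, 39, n, 35, 21), (12, 39, n, 35, 7)}
π[B, D]: project onto (B, D) (4 duplicate(s) eliminated) → {(35, 11), (35, 13), (35, 21), (35, 7)}

{(35, 11), (35, 13), (35, 21), (35, 7)}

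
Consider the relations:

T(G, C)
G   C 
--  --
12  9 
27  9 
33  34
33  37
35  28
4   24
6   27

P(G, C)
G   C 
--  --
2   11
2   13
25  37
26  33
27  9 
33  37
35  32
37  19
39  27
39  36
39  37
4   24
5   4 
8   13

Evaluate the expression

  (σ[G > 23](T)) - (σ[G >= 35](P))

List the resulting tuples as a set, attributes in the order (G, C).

σ[G > 23]: keep tuples satisfying G > 23 → {(27, 9), (33, 34), (33, 37), (35, 28)}
σ[G >= 35]: keep tuples satisfying G >= 35 → {(35, 32), (37, 19), (39, 27), (39, 36), (39, 37)}
Set difference of the two operands is {(27, 9), (33, 34), (33, 37), (35, 28)}.

{(27, 9), (33, 34), (33, 37), (35, 28)}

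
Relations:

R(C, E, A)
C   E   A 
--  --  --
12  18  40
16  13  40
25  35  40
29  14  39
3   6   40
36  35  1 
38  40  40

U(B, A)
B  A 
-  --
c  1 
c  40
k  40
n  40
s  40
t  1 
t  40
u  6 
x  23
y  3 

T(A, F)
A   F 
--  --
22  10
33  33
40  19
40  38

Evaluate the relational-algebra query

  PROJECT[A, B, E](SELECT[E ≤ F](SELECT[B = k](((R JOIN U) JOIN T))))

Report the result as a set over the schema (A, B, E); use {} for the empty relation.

{(40, k, 13), (40, k, 18), (40, k, 35), (40, k, 6)}

Joining R and U on A yields {(12, 18, 40, c), (12, 18, 40, k), (12, 18, 40, n), (12, 18, 40, s), (12, 18, 40, t), (16, 13, 40, c), (16, 13, 40, k), (16, 13, 40, n), (16, 13, 40, s), (16, 13, 40, t), (25, 35, 40, c), (25, 35, 40, k), (25, 35, 40, n), (25, 35, 40, s), (25, 35, 40, t), (3, 6, 40, c), (3, 6, 40, k), (3, 6, 40, n), (3, 6, 40, s), (3, 6, 40, t), (36, 35, 1, c), (36, 35, 1, t), (38, 40, 40, c), (38, 40, 40, k), (38, 40, 40, n), (38, 40, 40, s), (38, 40, 40, t)}.
Joining (R JOIN U) and T on A yields {(12, 18, 40, c, 19), (12, 18, 40, c, 38), (12, 18, 40, k, 19), (12, 18, 40, k, 38), (12, 18, 40, n, 19), (12, 18, 40, n, 38), (12, 18, 40, s, 19), (12, 18, 40, s, 38), (12, 18, 40, t, 19), (12, 18, 40, t, 38), (16, 13, 40, c, 19), (16, 13, 40, c, 38), (16, 13, 40, k, 19), (16, 13, 40, k, 38), (16, 13, 40, n, 19), (16, 13, 40, n, 38), (16, 13, 40, s, 19), (16, 13, 40, s, 38), (16, 13, 40, t, 19), (16, 13, 40, t, 38), (25, 35, 40, c, 19), (25, 35, 40, c, 38), (25, 35, 40, k, 19), (25, 35, 40, k, 38), (25, 35, 40, n, 19), (25, 35, 40, n, 38), (25, 35, 40, s, 19), (25, 35, 40, s, 38), (25, 35, 40, t, 19), (25, 35, 40, t, 38), (3, 6, 40, c, 19), (3, 6, 40, c, 38), (3, 6, 40, k, 19), (3, 6, 40, k, 38), (3, 6, 40, n, 19), (3, 6, 40, n, 38), (3, 6, 40, s, 19), (3, 6, 40, s, 38), (3, 6, 40, t, 19), (3, 6, 40, t, 38), (38, 40, 40, c, 19), (38, 40, 40, c, 38), (38, 40, 40, k, 19), (38, 40, 40, k, 38), (38, 40, 40, n, 19), (38, 40, 40, n, 38), (38, 40, 40, s, 19), (38, 40, 40, s, 38), (38, 40, 40, t, 19), (38, 40, 40, t, 38)}.
σ[B = k]: keep tuples satisfying B = k → {(12, 18, 40, k, 19), (12, 18, 40, k, 38), (16, 13, 40, k, 19), (16, 13, 40, k, 38), (25, 35, 40, k, 19), (25, 35, 40, k, 38), (3, 6, 40, k, 19), (3, 6, 40, k, 38), (38, 40, 40, k, 19), (38, 40, 40, k, 38)}
σ[E ≤ F]: keep tuples satisfying E ≤ F → {(12, 18, 40, k, 19), (12, 18, 40, k, 38), (16, 13, 40, k, 19), (16, 13, 40, k, 38), (25, 35, 40, k, 38), (3, 6, 40, k, 19), (3, 6, 40, k, 38)}
Projecting to A, B, E (3 duplicate(s) eliminated): {(40, k, 13), (40, k, 18), (40, k, 35), (40, k, 6)}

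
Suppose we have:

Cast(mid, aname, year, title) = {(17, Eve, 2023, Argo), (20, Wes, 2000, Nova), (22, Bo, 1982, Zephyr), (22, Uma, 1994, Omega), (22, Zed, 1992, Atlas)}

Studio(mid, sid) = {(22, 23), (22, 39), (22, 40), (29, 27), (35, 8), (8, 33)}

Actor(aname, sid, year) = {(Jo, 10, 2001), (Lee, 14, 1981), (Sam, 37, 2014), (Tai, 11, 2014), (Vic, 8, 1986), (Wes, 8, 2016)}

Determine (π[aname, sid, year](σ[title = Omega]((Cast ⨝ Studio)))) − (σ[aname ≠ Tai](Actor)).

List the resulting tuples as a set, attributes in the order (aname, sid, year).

Natural join on mid: {(22, Bo, 1982, Zephyr, 23), (22, Bo, 1982, Zephyr, 39), (22, Bo, 1982, Zephyr, 40), (22, Uma, 1994, Omega, 23), (22, Uma, 1994, Omega, 39), (22, Uma, 1994, Omega, 40), (22, Zed, 1992, Atlas, 23), (22, Zed, 1992, Atlas, 39), (22, Zed, 1992, Atlas, 40)}
Filtering on title = Omega leaves {(22, Uma, 1994, Omega, 23), (22, Uma, 1994, Omega, 39), (22, Uma, 1994, Omega, 40)}.
Projecting to aname, sid, year: {(Uma, 23, 1994), (Uma, 39, 1994), (Uma, 40, 1994)}
Filtering on aname ≠ Tai leaves {(Jo, 10, 2001), (Lee, 14, 1981), (Sam, 37, 2014), (Vic, 8, 1986), (Wes, 8, 2016)}.
Difference: {(Uma, 23, 1994), (Uma, 39, 1994), (Uma, 40, 1994)} with {(Jo, 10, 2001), (Lee, 14, 1981), (Sam, 37, 2014), (Vic, 8, 1986), (Wes, 8, 2016)} → {(Uma, 23, 1994), (Uma, 39, 1994), (Uma, 40, 1994)}

{(Uma, 23, 1994), (Uma, 39, 1994), (Uma, 40, 1994)}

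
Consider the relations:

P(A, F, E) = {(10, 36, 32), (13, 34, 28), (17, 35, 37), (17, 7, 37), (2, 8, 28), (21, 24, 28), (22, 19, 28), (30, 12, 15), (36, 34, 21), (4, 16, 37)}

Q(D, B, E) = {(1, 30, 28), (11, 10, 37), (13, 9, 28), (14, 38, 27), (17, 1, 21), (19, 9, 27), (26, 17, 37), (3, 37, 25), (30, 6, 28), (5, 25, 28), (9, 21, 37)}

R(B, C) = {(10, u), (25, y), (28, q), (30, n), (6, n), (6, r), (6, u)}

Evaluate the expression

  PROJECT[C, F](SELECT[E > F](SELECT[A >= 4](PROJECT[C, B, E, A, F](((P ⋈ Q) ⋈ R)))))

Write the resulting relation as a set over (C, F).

P ⋈ Q (natural join on E): {(13, 34, 28, 1, 30), (13, 34, 28, 13, 9), (13, 34, 28, 30, 6), (13, 34, 28, 5, 25), (17, 35, 37, 11, 10), (17, 35, 37, 26, 17), (17, 35, 37, 9, 21), (17, 7, 37, 11, 10), (17, 7, 37, 26, 17), (17, 7, 37, 9, 21), (2, 8, 28, 1, 30), (2, 8, 28, 13, 9), (2, 8, 28, 30, 6), (2, 8, 28, 5, 25), (21, 24, 28, 1, 30), (21, 24, 28, 13, 9), (21, 24, 28, 30, 6), (21, 24, 28, 5, 25), (22, 19, 28, 1, 30), (22, 19, 28, 13, 9), (22, 19, 28, 30, 6), (22, 19, 28, 5, 25), (36, 34, 21, 17, 1), (4, 16, 37, 11, 10), (4, 16, 37, 26, 17), (4, 16, 37, 9, 21)}
(P ⋈ Q) ⋈ R (natural join on B): {(13, 34, 28, 1, 30, n), (13, 34, 28, 30, 6, n), (13, 34, 28, 30, 6, r), (13, 34, 28, 30, 6, u), (13, 34, 28, 5, 25, y), (17, 35, 37, 11, 10, u), (17, 7, 37, 11, 10, u), (2, 8, 28, 1, 30, n), (2, 8, 28, 30, 6, n), (2, 8, 28, 30, 6, r), (2, 8, 28, 30, 6, u), (2, 8, 28, 5, 25, y), (21, 24, 28, 1, 30, n), (21, 24, 28, 30, 6, n), (21, 24, 28, 30, 6, r), (21, 24, 28, 30, 6, u), (21, 24, 28, 5, 25, y), (22, 19, 28, 1, 30, n), (22, 19, 28, 30, 6, n), (22, 19, 28, 30, 6, r), (22, 19, 28, 30, 6, u), (22, 19, 28, 5, 25, y), (4, 16, 37, 11, 10, u)}
Projecting to C, B, E, A, F: {(n, 30, 28, 13, 34), (n, 30, 28, 2, 8), (n, 30, 28, 21, 24), (n, 30, 28, 22, 19), (n, 6, 28, 13, 34), (n, 6, 28, 2, 8), (n, 6, 28, 21, 24), (n, 6, 28, 22, 19), (r, 6, 28, 13, 34), (r, 6, 28, 2, 8), (r, 6, 28, 21, 24), (r, 6, 28, 22, 19), (u, 10, 37, 17, 35), (u, 10, 37, 17, 7), (u, 10, 37, 4, 16), (u, 6, 28, 13, 34), (u, 6, 28, 2, 8), (u, 6, 28, 21, 24), (u, 6, 28, 22, 19), (y, 25, 28, 13, 34), (y, 25, 28, 2, 8), (y, 25, 28, 21, 24), (y, 25, 28, 22, 19)}
σ[A >= 4]: keep tuples satisfying A >= 4 → {(n, 30, 28, 13, 34), (n, 30, 28, 21, 24), (n, 30, 28, 22, 19), (n, 6, 28, 13, 34), (n, 6, 28, 21, 24), (n, 6, 28, 22, 19), (r, 6, 28, 13, 34), (r, 6, 28, 21, 24), (r, 6, 28, 22, 19), (u, 10, 37, 17, 35), (u, 10, 37, 17, 7), (u, 10, 37, 4, 16), (u, 6, 28, 13, 34), (u, 6, 28, 21, 24), (u, 6, 28, 22, 19), (y, 25, 28, 13, 34), (y, 25, 28, 21, 24), (y, 25, 28, 22, 19)}
σ[E > F]: keep tuples satisfying E > F → {(n, 30, 28, 21, 24), (n, 30, 28, 22, 19), (n, 6, 28, 21, 24), (n, 6, 28, 22, 19), (r, 6, 28, 21, 24), (r, 6, 28, 22, 19), (u, 10, 37, 17, 35), (u, 10, 37, 17, 7), (u, 10, 37, 4, 16), (u, 6, 28, 21, 24), (u, 6, 28, 22, 19), (y, 25, 28, 21, 24), (y, 25, 28, 22, 19)}
Projecting to C, F (2 duplicate(s) eliminated): {(n, 19), (n, 24), (r, 19), (r, 24), (u, 16), (u, 19), (u, 24), (u, 35), (u, 7), (y, 19), (y, 24)}

{(n, 19), (n, 24), (r, 19), (r, 24), (u, 16), (u, 19), (u, 24), (u, 35), (u, 7), (y, 19), (y, 24)}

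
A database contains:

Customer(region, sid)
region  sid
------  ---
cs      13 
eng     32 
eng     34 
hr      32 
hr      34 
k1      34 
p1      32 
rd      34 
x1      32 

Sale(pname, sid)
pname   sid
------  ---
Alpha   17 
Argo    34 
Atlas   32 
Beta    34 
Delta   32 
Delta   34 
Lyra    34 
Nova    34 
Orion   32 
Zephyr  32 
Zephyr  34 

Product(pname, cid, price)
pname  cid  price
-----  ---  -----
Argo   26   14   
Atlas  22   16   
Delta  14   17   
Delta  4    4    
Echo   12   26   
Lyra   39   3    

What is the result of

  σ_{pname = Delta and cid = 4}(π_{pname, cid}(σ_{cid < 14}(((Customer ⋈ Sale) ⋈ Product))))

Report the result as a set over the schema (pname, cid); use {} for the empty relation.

{(Delta, 4)}

Natural join on sid: {(eng, 32, Atlas), (eng, 32, Delta), (eng, 32, Orion), (eng, 32, Zephyr), (eng, 34, Argo), (eng, 34, Beta), (eng, 34, Delta), (eng, 34, Lyra), (eng, 34, Nova), (eng, 34, Zephyr), (hr, 32, Atlas), (hr, 32, Delta), (hr, 32, Orion), (hr, 32, Zephyr), (hr, 34, Argo), (hr, 34, Beta), (hr, 34, Delta), (hr, 34, Lyra), (hr, 34, Nova), (hr, 34, Zephyr), (k1, 34, Argo), (k1, 34, Beta), (k1, 34, Delta), (k1, 34, Lyra), (k1, 34, Nova), (k1, 34, Zephyr), (p1, 32, Atlas), (p1, 32, Delta), (p1, 32, Orion), (p1, 32, Zephyr), (rd, 34, Argo), (rd, 34, Beta), (rd, 34, Delta), (rd, 34, Lyra), (rd, 34, Nova), (rd, 34, Zephyr), (x1, 32, Atlas), (x1, 32, Delta), (x1, 32, Orion), (x1, 32, Zephyr)}
Natural join on pname: {(eng, 32, Atlas, 22, 16), (eng, 32, Delta, 14, 17), (eng, 32, Delta, 4, 4), (eng, 34, Argo, 26, 14), (eng, 34, Delta, 14, 17), (eng, 34, Delta, 4, 4), (eng, 34, Lyra, 39, 3), (hr, 32, Atlas, 22, 16), (hr, 32, Delta, 14, 17), (hr, 32, Delta, 4, 4), (hr, 34, Argo, 26, 14), (hr, 34, Delta, 14, 17), (hr, 34, Delta, 4, 4), (hr, 34, Lyra, 39, 3), (k1, 34, Argo, 26, 14), (k1, 34, Delta, 14, 17), (k1, 34, Delta, 4, 4), (k1, 34, Lyra, 39, 3), (p1, 32, Atlas, 22, 16), (p1, 32, Delta, 14, 17), (p1, 32, Delta, 4, 4), (rd, 34, Argo, 26, 14), (rd, 34, Delta, 14, 17), (rd, 34, Delta, 4, 4), (rd, 34, Lyra, 39, 3), (x1, 32, Atlas, 22, 16), (x1, 32, Delta, 14, 17), (x1, 32, Delta, 4, 4)}
Selection cid < 14: {(eng, 32, Delta, 4, 4), (eng, 34, Delta, 4, 4), (hr, 32, Delta, 4, 4), (hr, 34, Delta, 4, 4), (k1, 34, Delta, 4, 4), (p1, 32, Delta, 4, 4), (rd, 34, Delta, 4, 4), (x1, 32, Delta, 4, 4)}
Keep only column(s) pname, cid (7 duplicate(s) eliminated): {(Delta, 4)}
Selection pname = Delta and cid = 4: {(Delta, 4)}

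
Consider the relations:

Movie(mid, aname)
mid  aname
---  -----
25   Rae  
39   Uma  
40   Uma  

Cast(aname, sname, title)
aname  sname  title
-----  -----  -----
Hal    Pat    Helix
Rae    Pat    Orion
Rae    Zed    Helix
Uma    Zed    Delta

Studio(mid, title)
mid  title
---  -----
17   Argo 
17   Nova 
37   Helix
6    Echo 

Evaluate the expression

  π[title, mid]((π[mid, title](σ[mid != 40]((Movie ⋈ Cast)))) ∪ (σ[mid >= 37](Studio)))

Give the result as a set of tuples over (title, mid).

{(Delta, 39), (Helix, 25), (Helix, 37), (Orion, 25)}

Natural join on aname: {(25, Rae, Pat, Orion), (25, Rae, Zed, Helix), (39, Uma, Zed, Delta), (40, Uma, Zed, Delta)}
Filtering on mid != 40 leaves {(25, Rae, Pat, Orion), (25, Rae, Zed, Helix), (39, Uma, Zed, Delta)}.
Projecting to mid, title: {(25, Helix), (25, Orion), (39, Delta)}
Filtering on mid >= 37 leaves {(37, Helix)}.
Taking the union: {(25, Helix), (25, Orion), (37, Helix), (39, Delta)}
Projecting to title, mid: {(Delta, 39), (Helix, 25), (Helix, 37), (Orion, 25)}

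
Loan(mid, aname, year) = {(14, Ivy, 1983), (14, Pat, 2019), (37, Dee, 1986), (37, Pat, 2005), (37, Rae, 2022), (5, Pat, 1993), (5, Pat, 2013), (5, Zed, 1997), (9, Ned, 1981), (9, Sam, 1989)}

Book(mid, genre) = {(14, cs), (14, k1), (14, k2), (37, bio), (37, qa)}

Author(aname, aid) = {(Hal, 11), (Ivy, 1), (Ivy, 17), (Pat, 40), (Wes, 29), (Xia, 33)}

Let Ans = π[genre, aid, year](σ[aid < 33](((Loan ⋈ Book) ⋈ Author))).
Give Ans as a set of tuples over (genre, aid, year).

{(cs, 1, 1983), (cs, 17, 1983), (k1, 1, 1983), (k1, 17, 1983), (k2, 1, 1983), (k2, 17, 1983)}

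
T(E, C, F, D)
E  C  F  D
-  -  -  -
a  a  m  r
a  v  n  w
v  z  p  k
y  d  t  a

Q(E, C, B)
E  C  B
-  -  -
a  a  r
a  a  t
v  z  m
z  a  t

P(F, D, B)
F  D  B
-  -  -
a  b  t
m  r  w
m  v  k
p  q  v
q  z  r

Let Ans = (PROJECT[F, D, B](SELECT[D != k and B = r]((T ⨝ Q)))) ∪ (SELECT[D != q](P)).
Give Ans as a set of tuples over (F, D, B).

Natural join on E, C: {(a, a, m, r, r), (a, a, m, r, t), (v, z, p, k, m)}
Apply σ_{D != k and B = r}; surviving tuples: {(a, a, m, r, r)}
π[F, D, B]: project onto (F, D, B) → {(m, r, r)}
Apply σ_{D != q}; surviving tuples: {(a, b, t), (m, r, w), (m, v, k), (q, z, r)}
Set union of the two operands is {(a, b, t), (m, r, r), (m, r, w), (m, v, k), (q, z, r)}.

{(a, b, t), (m, r, r), (m, r, w), (m, v, k), (q, z, r)}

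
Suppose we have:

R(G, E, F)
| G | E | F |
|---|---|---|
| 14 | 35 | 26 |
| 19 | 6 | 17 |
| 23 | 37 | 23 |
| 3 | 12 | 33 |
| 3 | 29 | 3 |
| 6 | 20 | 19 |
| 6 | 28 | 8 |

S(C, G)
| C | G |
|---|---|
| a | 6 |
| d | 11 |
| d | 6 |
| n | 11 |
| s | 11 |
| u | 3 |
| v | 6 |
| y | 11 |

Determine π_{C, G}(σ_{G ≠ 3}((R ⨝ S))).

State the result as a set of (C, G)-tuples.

Natural join on G: {(3, 12, 33, u), (3, 29, 3, u), (6, 20, 19, a), (6, 20, 19, d), (6, 20, 19, v), (6, 28, 8, a), (6, 28, 8, d), (6, 28, 8, v)}
Selection G ≠ 3: {(6, 20, 19, a), (6, 20, 19, d), (6, 20, 19, v), (6, 28, 8, a), (6, 28, 8, d), (6, 28, 8, v)}
π[C, G]: project onto (C, G) (3 duplicate(s) eliminated) → {(a, 6), (d, 6), (v, 6)}

{(a, 6), (d, 6), (v, 6)}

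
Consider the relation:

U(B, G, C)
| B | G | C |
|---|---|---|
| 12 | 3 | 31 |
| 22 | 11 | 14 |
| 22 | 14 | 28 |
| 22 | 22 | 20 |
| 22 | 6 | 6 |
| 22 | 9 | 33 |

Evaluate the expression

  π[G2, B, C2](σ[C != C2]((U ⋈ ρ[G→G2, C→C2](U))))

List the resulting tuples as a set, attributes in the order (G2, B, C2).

ρ[G→G2, C→C2]: schema becomes (B, G2, C2); tuples unchanged.
Joining U and ρ[G→G2, C→C2](U) on B yields {(12, 3, 31, 3, 31), (22, 11, 14, 11, 14), (22, 11, 14, 14, 28), (22, 11, 14, 22, 20), (22, 11, 14, 6, 6), (22, 11, 14, 9, 33), (22, 14, 28, 11, 14), (22, 14, 28, 14, 28), (22, 14, 28, 22, 20), (22, 14, 28, 6, 6), (22, 14, 28, 9, 33), (22, 22, 20, 11, 14), (22, 22, 20, 14, 28), (22, 22, 20, 22, 20), (22, 22, 20, 6, 6), (22, 22, 20, 9, 33), (22, 6, 6, 11, 14), (22, 6, 6, 14, 28), (22, 6, 6, 22, 20), (22, 6, 6, 6, 6), (22, 6, 6, 9, 33), (22, 9, 33, 11, 14), (22, 9, 33, 14, 28), (22, 9, 33, 22, 20), (22, 9, 33, 6, 6), (22, 9, 33, 9, 33)}.
Selection C != C2: {(22, 11, 14, 14, 28), (22, 11, 14, 22, 20), (22, 11, 14, 6, 6), (22, 11, 14, 9, 33), (22, 14, 28, 11, 14), (22, 14, 28, 22, 20), (22, 14, 28, 6, 6), (22, 14, 28, 9, 33), (22, 22, 20, 11, 14), (22, 22, 20, 14, 28), (22, 22, 20, 6, 6), (22, 22, 20, 9, 33), (22, 6, 6, 11, 14), (22, 6, 6, 14, 28), (22, 6, 6, 22, 20), (22, 6, 6, 9, 33), (22, 9, 33, 11, 14), (22, 9, 33, 14, 28), (22, 9, 33, 22, 20), (22, 9, 33, 6, 6)}
π_{G2, B, C2} gives {(11, 22, 14), (14, 22, 28), (22, 22, 20), (6, 22, 6), (9, 22, 33)} (15 duplicate(s) eliminated).

{(11, 22, 14), (14, 22, 28), (22, 22, 20), (6, 22, 6), (9, 22, 33)}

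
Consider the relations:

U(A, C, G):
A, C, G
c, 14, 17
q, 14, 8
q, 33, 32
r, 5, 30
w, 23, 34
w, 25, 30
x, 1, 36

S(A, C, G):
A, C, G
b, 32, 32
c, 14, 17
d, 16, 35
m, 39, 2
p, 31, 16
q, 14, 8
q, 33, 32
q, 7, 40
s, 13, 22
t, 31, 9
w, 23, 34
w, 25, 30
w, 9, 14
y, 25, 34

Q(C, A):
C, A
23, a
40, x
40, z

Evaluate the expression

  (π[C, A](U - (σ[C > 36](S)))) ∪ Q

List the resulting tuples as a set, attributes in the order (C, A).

σ[C > 36]: keep tuples satisfying C > 36 → {(m, 39, 2)}
Difference: {(c, 14, 17), (q, 14, 8), (q, 33, 32), (r, 5, 30), (w, 23, 34), (w, 25, 30), (x, 1, 36)} with {(m, 39, 2)} → {(c, 14, 17), (q, 14, 8), (q, 33, 32), (r, 5, 30), (w, 23, 34), (w, 25, 30), (x, 1, 36)}
Keep only column(s) C, A: {(1, x), (14, c), (14, q), (23, w), (25, w), (33, q), (5, r)}
Union: {(1, x), (14, c), (14, q), (23, w), (25, w), (33, q), (5, r)} with {(23, a), (40, x), (40, z)} → {(1, x), (14, c), (14, q), (23, a), (23, w), (25, w), (33, q), (40, x), (40, z), (5, r)}

{(1, x), (14, c), (14, q), (23, a), (23, w), (25, w), (33, q), (40, x), (40, z), (5, r)}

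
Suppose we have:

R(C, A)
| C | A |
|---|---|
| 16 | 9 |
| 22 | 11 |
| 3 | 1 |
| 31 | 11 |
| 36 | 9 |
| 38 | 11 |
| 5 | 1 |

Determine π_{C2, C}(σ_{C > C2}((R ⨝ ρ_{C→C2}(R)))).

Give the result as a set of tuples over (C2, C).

{(16, 36), (22, 31), (22, 38), (3, 5), (31, 38)}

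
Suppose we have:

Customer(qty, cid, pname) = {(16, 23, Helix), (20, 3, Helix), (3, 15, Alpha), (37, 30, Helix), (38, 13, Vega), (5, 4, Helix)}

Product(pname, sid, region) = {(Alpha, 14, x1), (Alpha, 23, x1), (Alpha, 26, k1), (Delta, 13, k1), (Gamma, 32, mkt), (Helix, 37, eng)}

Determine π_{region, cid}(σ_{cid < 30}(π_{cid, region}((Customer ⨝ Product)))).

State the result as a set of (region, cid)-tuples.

Joining Customer and Product on pname yields {(16, 23, Helix, 37, eng), (20, 3, Helix, 37, eng), (3, 15, Alpha, 14, x1), (3, 15, Alpha, 23, x1), (3, 15, Alpha, 26, k1), (37, 30, Helix, 37, eng), (5, 4, Helix, 37, eng)}.
Projecting to cid, region (1 duplicate(s) eliminated): {(15, k1), (15, x1), (23, eng), (3, eng), (30, eng), (4, eng)}
Filtering on cid < 30 leaves {(15, k1), (15, x1), (23, eng), (3, eng), (4, eng)}.
Projecting to region, cid: {(eng, 23), (eng, 3), (eng, 4), (k1, 15), (x1, 15)}

{(eng, 23), (eng, 3), (eng, 4), (k1, 15), (x1, 15)}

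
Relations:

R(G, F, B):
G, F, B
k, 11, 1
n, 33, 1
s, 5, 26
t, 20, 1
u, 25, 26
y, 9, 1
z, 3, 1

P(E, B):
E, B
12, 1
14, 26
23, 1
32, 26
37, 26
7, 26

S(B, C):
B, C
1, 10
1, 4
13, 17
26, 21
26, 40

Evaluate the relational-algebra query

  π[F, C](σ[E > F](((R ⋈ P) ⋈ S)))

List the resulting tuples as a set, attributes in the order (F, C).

{(11, 10), (11, 4), (20, 10), (20, 4), (25, 21), (25, 40), (3, 10), (3, 4), (5, 21), (5, 40), (9, 10), (9, 4)}

Natural join on B: {(k, 11, 1, 12), (k, 11, 1, 23), (n, 33, 1, 12), (n, 33, 1, 23), (s, 5, 26, 14), (s, 5, 26, 32), (s, 5, 26, 37), (s, 5, 26, 7), (t, 20, 1, 12), (t, 20, 1, 23), (u, 25, 26, 14), (u, 25, 26, 32), (u, 25, 26, 37), (u, 25, 26, 7), (y, 9, 1, 12), (y, 9, 1, 23), (z, 3, 1, 12), (z, 3, 1, 23)}
Natural join on B: {(k, 11, 1, 12, 10), (k, 11, 1, 12, 4), (k, 11, 1, 23, 10), (k, 11, 1, 23, 4), (n, 33, 1, 12, 10), (n, 33, 1, 12, 4), (n, 33, 1, 23, 10), (n, 33, 1, 23, 4), (s, 5, 26, 14, 21), (s, 5, 26, 14, 40), (s, 5, 26, 32, 21), (s, 5, 26, 32, 40), (s, 5, 26, 37, 21), (s, 5, 26, 37, 40), (s, 5, 26, 7, 21), (s, 5, 26, 7, 40), (t, 20, 1, 12, 10), (t, 20, 1, 12, 4), (t, 20, 1, 23, 10), (t, 20, 1, 23, 4), (u, 25, 26, 14, 21), (u, 25, 26, 14, 40), (u, 25, 26, 32, 21), (u, 25, 26, 32, 40), (u, 25, 26, 37, 21), (u, 25, 26, 37, 40), (u, 25, 26, 7, 21), (u, 25, 26, 7, 40), (y, 9, 1, 12, 10), (y, 9, 1, 12, 4), (y, 9, 1, 23, 10), (y, 9, 1, 23, 4), (z, 3, 1, 12, 10), (z, 3, 1, 12, 4), (z, 3, 1, 23, 10), (z, 3, 1, 23, 4)}
σ[E > F]: keep tuples satisfying E > F → {(k, 11, 1, 12, 10), (k, 11, 1, 12, 4), (k, 11, 1, 23, 10), (k, 11, 1, 23, 4), (s, 5, 26, 14, 21), (s, 5, 26, 14, 40), (s, 5, 26, 32, 21), (s, 5, 26, 32, 40), (s, 5, 26, 37, 21), (s, 5, 26, 37, 40), (s, 5, 26, 7, 21), (s, 5, 26, 7, 40), (t, 20, 1, 23, 10), (t, 20, 1, 23, 4), (u, 25, 26, 32, 21), (u, 25, 26, 32, 40), (u, 25, 26, 37, 21), (u, 25, 26, 37, 40), (y, 9, 1, 12, 10), (y, 9, 1, 12, 4), (y, 9, 1, 23, 10), (y, 9, 1, 23, 4), (z, 3, 1, 12, 10), (z, 3, 1, 12, 4), (z, 3, 1, 23, 10), (z, 3, 1, 23, 4)}
π[F, C]: project onto (F, C) (14 duplicate(s) eliminated) → {(11, 10), (11, 4), (20, 10), (20, 4), (25, 21), (25, 40), (3, 10), (3, 4), (5, 21), (5, 40), (9, 10), (9, 4)}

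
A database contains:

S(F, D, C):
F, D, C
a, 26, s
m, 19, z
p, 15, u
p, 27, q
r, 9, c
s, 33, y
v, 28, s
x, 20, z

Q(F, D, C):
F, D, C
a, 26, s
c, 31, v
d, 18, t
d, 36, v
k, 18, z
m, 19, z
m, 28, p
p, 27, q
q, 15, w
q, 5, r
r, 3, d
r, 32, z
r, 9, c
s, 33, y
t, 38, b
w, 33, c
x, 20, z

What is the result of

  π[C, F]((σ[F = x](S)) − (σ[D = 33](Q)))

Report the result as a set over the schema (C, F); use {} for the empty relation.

σ[F = x]: keep tuples satisfying F = x → {(x, 20, z)}
σ[D = 33]: keep tuples satisfying D = 33 → {(s, 33, y), (w, 33, c)}
Difference: {(x, 20, z)} with {(s, 33, y), (w, 33, c)} → {(x, 20, z)}
Keep only column(s) C, F: {(z, x)}

{(z, x)}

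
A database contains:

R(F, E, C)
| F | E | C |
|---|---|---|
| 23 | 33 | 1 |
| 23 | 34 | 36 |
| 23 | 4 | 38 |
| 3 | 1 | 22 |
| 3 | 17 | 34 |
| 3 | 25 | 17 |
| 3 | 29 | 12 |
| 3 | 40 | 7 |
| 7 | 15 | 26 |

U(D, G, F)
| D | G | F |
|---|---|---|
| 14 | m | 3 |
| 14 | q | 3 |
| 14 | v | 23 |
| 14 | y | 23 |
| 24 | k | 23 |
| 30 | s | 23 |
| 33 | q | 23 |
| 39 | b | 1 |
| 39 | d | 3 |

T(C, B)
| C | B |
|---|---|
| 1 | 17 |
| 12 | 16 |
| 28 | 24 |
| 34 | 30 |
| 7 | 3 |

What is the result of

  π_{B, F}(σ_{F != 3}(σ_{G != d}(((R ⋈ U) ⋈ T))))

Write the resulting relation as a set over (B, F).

{(17, 23)}

Natural join on F: {(23, 33, 1, 14, v), (23, 33, 1, 14, y), (23, 33, 1, 24, k), (23, 33, 1, 30, s), (23, 33, 1, 33, q), (23, 34, 36, 14, v), (23, 34, 36, 14, y), (23, 34, 36, 24, k), (23, 34, 36, 30, s), (23, 34, 36, 33, q), (23, 4, 38, 14, v), (23, 4, 38, 14, y), (23, 4, 38, 24, k), (23, 4, 38, 30, s), (23, 4, 38, 33, q), (3, 1, 22, 14, m), (3, 1, 22, 14, q), (3, 1, 22, 39, d), (3, 17, 34, 14, m), (3, 17, 34, 14, q), (3, 17, 34, 39, d), (3, 25, 17, 14, m), (3, 25, 17, 14, q), (3, 25, 17, 39, d), (3, 29, 12, 14, m), (3, 29, 12, 14, q), (3, 29, 12, 39, d), (3, 40, 7, 14, m), (3, 40, 7, 14, q), (3, 40, 7, 39, d)}
Natural join on C: {(23, 33, 1, 14, v, 17), (23, 33, 1, 14, y, 17), (23, 33, 1, 24, k, 17), (23, 33, 1, 30, s, 17), (23, 33, 1, 33, q, 17), (3, 17, 34, 14, m, 30), (3, 17, 34, 14, q, 30), (3, 17, 34, 39, d, 30), (3, 29, 12, 14, m, 16), (3, 29, 12, 14, q, 16), (3, 29, 12, 39, d, 16), (3, 40, 7, 14, m, 3), (3, 40, 7, 14, q, 3), (3, 40, 7, 39, d, 3)}
σ[G != d]: keep tuples satisfying G != d → {(23, 33, 1, 14, v, 17), (23, 33, 1, 14, y, 17), (23, 33, 1, 24, k, 17), (23, 33, 1, 30, s, 17), (23, 33, 1, 33, q, 17), (3, 17, 34, 14, m, 30), (3, 17, 34, 14, q, 30), (3, 29, 12, 14, m, 16), (3, 29, 12, 14, q, 16), (3, 40, 7, 14, m, 3), (3, 40, 7, 14, q, 3)}
σ[F != 3]: keep tuples satisfying F != 3 → {(23, 33, 1, 14, v, 17), (23, 33, 1, 14, y, 17), (23, 33, 1, 24, k, 17), (23, 33, 1, 30, s, 17), (23, 33, 1, 33, q, 17)}
π[B, F]: project onto (B, F) (4 duplicate(s) eliminated) → {(17, 23)}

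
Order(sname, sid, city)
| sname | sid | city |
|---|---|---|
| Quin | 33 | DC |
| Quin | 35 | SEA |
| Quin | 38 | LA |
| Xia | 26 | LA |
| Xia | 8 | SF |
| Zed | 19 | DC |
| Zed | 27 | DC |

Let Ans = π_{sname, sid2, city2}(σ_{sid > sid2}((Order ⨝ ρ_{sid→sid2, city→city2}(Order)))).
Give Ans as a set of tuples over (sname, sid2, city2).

ρ[sid→sid2, city→city2]: schema becomes (sname, sid2, city2); tuples unchanged.
Natural join on sname: {(Quin, 33, DC, 33, DC), (Quin, 33, DC, 35, SEA), (Quin, 33, DC, 38, LA), (Quin, 35, SEA, 33, DC), (Quin, 35, SEA, 35, SEA), (Quin, 35, SEA, 38, LA), (Quin, 38, LA, 33, DC), (Quin, 38, LA, 35, SEA), (Quin, 38, LA, 38, LA), (Xia, 26, LA, 26, LA), (Xia, 26, LA, 8, SF), (Xia, 8, SF, 26, LA), (Xia, 8, SF, 8, SF), (Zed, 19, DC, 19, DC), (Zed, 19, DC, 27, DC), (Zed, 27, DC, 19, DC), (Zed, 27, DC, 27, DC)}
Selection sid > sid2: {(Quin, 35, SEA, 33, DC), (Quin, 38, LA, 33, DC), (Quin, 38, LA, 35, SEA), (Xia, 26, LA, 8, SF), (Zed, 27, DC, 19, DC)}
Projecting to sname, sid2, city2 (1 duplicate(s) eliminated): {(Quin, 33, DC), (Quin, 35, SEA), (Xia, 8, SF), (Zed, 19, DC)}

{(Quin, 33, DC), (Quin, 35, SEA), (Xia, 8, SF), (Zed, 19, DC)}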